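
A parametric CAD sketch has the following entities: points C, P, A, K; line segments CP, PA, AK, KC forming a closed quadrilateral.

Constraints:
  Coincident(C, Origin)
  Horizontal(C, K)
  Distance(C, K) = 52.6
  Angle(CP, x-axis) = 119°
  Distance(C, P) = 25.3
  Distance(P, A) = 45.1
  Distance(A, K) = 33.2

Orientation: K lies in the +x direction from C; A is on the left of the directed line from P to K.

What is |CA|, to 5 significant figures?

42.037

Checks: CP at 119.0° ✓; |PA| = 45.10 ✓; |AK| = 33.20 ✓.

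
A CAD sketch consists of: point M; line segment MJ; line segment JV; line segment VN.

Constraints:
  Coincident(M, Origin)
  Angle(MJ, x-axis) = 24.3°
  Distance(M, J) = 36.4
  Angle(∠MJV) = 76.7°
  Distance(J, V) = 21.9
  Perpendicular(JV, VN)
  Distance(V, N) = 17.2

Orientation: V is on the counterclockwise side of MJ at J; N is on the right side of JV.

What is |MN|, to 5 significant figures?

54.334

M is at the origin; MJ runs at 24.3° with length 36.4, so J = 36.4·(cos 24.3°, sin 24.3°) = (33.175, 14.979). ∠MJV = 76.7°, so JV runs at 24.3° + (180° − 76.7°) = 127.60° from the x-axis; with |JV| = 21.9, V = J + 21.9·(cos 127.60°, sin 127.60°) = (19.813, 32.330). JV is perpendicular to VN; with |VN| = 17.2 on the right of JV, N = V + 17.2·(0.79229, 0.61015) = (33.440, 42.825). Then |MN| = |N − M| = 54.334.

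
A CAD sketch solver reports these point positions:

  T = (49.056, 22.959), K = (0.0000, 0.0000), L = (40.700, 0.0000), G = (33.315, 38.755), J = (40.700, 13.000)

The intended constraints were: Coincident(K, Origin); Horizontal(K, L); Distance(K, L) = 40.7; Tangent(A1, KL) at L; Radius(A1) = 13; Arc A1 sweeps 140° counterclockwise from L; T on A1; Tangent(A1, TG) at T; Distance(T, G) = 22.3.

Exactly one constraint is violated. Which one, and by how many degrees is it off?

Tangent(A1, TG) at T — off by 5.10°.

K = (0.00, 0.00) ✓; K.y = 0.00, L.y = 0.00 ✓; |KL| = 40.70 ✓; ∠(JL, LK) = 90.00° ✓; |JL| = 13.00 ✓; bearing(J→T) − bearing(J→L) = 140.0° ✓; |JT| = 13.00 ✓; ∠(JT, TG) = 95.10° ✗; |TG| = 22.30 ✓.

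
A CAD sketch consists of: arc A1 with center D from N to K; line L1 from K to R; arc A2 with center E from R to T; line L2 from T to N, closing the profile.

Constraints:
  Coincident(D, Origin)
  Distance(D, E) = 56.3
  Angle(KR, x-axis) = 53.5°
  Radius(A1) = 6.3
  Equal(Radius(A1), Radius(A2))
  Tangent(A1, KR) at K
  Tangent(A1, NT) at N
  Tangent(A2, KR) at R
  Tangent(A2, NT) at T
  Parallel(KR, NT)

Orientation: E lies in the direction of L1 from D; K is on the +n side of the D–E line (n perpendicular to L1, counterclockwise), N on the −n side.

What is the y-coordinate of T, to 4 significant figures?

41.51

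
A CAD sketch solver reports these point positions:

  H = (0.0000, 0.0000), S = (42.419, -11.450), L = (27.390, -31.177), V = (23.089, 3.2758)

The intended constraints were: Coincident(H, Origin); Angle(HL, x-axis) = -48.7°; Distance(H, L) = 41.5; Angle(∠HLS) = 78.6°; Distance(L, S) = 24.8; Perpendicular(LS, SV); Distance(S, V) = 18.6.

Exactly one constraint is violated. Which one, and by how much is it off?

Distance(S, V) = 18.6 — off by 5.70.

H = (0.00, 0.00) ✓; HL at -48.70° ✓; |HL| = 41.50 ✓; ∠HLS = 78.60° ✓; |LS| = 24.80 ✓; ∠(LS, SV) = 90.00° ✓; |SV| = 24.30 ✗.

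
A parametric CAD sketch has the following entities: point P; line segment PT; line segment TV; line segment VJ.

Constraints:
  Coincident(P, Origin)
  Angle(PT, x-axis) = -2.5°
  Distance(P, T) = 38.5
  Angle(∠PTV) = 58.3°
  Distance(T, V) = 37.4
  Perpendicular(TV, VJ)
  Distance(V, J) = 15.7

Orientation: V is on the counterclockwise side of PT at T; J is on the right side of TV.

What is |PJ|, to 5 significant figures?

51.408

∠PTV = 58.3°, so TV runs at -2.5° + (180° − 58.3°) = 119.20° from the x-axis; with |TV| = 37.4, V = T + 37.4·(cos 119.20°, sin 119.20°) = (20.217, 30.968). TV is perpendicular to VJ; with |VJ| = 15.7 on the right of TV, J = V + 15.7·(0.87292, 0.48786) = (33.922, 38.627). Then |PJ| = |J − P| = 51.408.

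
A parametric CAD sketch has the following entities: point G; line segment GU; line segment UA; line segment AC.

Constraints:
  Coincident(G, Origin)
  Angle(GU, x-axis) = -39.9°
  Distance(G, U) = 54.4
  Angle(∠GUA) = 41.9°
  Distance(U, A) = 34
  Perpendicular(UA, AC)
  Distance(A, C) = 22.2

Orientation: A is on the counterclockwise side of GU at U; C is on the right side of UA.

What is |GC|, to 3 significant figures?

58.9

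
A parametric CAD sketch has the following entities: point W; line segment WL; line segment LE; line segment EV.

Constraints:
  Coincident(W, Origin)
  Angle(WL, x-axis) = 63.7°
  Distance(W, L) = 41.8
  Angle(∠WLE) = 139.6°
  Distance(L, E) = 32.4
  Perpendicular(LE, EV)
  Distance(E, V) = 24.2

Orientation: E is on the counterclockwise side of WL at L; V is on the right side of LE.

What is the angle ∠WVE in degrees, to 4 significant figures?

51.39°

W is at the origin; WL runs at 63.7° with length 41.8, so L = 41.8·(cos 63.7°, sin 63.7°) = (18.52, 37.47). ∠WLE = 139.6°, so LE runs at 63.7° + (180° − 139.6°) = 104.1° from the x-axis; with |LE| = 32.4, E = L + 32.4·(cos 104.1°, sin 104.1°) = (10.63, 68.90). LE is perpendicular to EV; with |EV| = 24.2 on the right of LE, V = E + 24.2·(0.9699, 0.2436) = (34.10, 74.79). Then cos ∠WVE = VW·VE / (|VW||VE|), giving 51.39°.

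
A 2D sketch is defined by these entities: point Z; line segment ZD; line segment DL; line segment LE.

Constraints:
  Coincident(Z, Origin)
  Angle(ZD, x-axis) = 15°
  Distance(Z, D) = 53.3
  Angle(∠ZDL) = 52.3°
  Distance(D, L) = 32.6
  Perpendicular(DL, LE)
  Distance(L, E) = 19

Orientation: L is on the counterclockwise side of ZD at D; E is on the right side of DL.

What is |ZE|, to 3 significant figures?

61.2

Z is at the origin; ZD runs at 15.0° with length 53.3, so D = 53.3·(cos 15.0°, sin 15.0°) = (51.5, 13.8). ∠ZDL = 52.3°, so DL runs at 15.0° + (180° − 52.3°) = 143° from the x-axis; with |DL| = 32.6, L = D + 32.6·(cos 143°, sin 143°) = (25.6, 33.6). DL ⟂ LE; with |LE| = 19.0 on the right of DL, E = L + 19.0·(0.606, 0.795) = (37.1, 48.7). Then |ZE| = |E − Z| = 61.2.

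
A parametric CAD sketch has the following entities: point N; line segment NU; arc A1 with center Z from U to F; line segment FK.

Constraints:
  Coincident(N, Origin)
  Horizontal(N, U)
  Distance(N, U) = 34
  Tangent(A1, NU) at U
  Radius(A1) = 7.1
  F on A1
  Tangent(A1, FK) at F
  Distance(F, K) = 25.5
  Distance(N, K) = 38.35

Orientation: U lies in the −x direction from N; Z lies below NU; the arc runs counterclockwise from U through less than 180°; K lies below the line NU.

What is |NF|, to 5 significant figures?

41.073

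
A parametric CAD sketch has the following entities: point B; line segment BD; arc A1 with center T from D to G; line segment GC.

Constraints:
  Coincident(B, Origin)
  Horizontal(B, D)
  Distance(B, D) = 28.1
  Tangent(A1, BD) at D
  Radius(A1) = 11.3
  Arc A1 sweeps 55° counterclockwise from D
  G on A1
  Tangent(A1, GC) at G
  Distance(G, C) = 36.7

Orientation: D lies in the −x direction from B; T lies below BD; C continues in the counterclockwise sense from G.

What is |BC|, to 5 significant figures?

68.030

B is at the origin; BD is horizontal with |BD| = 28.1 and D on the −x side, so D = (-28.100, 0.0000). The tangent condition forces TD to be normal to BD, so T = D + (0, -11.3) = (-28.100, -11.300). On A1, D sits at bearing 90° from T; a 55° counterclockwise sweep puts G at bearing 145°, so G = T + 11.3·(cos 145°, sin 145°) = (-37.356, -4.8186). Tangency of A1 to GC means the radius TG is perpendicular to GC, so GC runs along (−sin 145°, cos 145°); with |GC| = 36.7, C = (-58.407, -34.881). Then |BC| = |C − B| = 68.030.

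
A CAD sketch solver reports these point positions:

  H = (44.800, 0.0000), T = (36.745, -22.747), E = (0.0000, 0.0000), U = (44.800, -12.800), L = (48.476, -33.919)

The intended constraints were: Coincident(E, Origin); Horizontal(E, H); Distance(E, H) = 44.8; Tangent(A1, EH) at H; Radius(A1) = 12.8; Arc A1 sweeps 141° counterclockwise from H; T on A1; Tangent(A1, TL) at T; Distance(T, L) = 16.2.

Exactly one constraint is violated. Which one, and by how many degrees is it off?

Tangent(A1, TL) at T — off by 4.60°.

E = (0.00, 0.00) ✓; E.y = 0.00, H.y = 0.00 ✓; |EH| = 44.80 ✓; ∠(UH, HE) = 90.00° ✓; |UH| = 12.80 ✓; bearing(U→T) − bearing(U→H) = 141.0° ✓; |UT| = 12.80 ✓; ∠(UT, TL) = 94.60° ✗; |TL| = 16.20 ✓.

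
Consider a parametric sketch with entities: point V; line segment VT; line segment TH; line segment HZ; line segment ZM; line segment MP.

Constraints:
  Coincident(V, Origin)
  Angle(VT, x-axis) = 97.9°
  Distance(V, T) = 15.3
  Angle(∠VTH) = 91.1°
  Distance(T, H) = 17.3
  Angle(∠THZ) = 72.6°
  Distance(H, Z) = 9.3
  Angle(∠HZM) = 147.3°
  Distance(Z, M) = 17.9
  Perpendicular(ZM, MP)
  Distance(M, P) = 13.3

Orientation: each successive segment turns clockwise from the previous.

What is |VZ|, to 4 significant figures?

16.15

∠VTH = 91.1° gives TH at 9.000° from the x-axis; with |TH| = 17.3, H = (14.98, 17.86). ∠THZ = 72.6° gives HZ at -98.40° from the x-axis; with |HZ| = 9.3, Z = (13.63, 8.661). Then |VZ| = |Z − V| = 16.15.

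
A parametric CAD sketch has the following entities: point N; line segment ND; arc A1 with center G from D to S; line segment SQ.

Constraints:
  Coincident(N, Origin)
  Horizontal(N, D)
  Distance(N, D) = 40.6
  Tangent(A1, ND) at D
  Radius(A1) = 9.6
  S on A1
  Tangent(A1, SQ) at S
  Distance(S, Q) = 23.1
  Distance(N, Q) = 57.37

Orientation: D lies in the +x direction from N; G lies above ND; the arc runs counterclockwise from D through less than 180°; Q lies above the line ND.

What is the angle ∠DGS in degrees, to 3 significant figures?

99.6°

Checks: |GS| = 9.600 ✓; ∠(GS, SQ) = 90.00° ✓; |SQ| = 23.10 ✓; |NQ| = 57.37 ✓.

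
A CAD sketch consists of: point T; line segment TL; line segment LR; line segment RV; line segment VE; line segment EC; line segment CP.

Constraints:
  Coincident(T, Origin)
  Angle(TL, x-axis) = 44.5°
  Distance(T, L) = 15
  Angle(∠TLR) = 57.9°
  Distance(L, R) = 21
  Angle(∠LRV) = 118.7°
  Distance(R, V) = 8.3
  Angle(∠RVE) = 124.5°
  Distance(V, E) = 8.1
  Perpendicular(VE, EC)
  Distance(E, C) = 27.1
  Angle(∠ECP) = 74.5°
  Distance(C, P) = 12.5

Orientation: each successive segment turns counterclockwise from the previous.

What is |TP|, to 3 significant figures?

19.8

T is at the origin; TL runs at 44.5° with length 15.0, so L = (10.7, 10.5). ∠TLR = 57.9° gives LR at 167° from the x-axis; with |LR| = 21.0, R = (-9.73, 15.4). ∠LRV = 118.7° gives RV at -132° from the x-axis; with |RV| = 8.3, V = (-15.3, 9.22). ∠RVE = 124.5° gives VE at -76.6° from the x-axis; with |VE| = 8.1, E = (-13.4, 1.34). The perpendicularity gives EC at right angles to VE, so EC runs at 13.4°; with |EC| = 27.1, C = (12.9, 7.62). ∠ECP = 74.5° gives CP at 119° from the x-axis; with |CP| = 12.5, P = (6.90, 18.6). Then |TP| = |P − T| = 19.8.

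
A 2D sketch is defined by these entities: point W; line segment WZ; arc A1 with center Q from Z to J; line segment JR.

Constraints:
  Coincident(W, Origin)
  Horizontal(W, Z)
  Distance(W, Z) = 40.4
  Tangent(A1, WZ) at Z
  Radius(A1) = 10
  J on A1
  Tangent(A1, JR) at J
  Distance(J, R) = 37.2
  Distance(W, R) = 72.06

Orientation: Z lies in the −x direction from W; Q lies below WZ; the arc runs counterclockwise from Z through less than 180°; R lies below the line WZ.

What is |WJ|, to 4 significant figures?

50.97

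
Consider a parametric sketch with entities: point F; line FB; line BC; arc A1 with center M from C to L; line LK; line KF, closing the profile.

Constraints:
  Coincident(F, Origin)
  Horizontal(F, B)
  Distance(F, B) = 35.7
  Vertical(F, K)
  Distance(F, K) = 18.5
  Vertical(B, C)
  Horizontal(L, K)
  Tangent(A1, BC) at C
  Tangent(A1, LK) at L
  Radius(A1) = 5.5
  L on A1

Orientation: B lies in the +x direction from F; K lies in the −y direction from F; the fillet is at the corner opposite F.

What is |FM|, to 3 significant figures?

32.9

F is at the origin; FB is horizontal with |FB| = 35.7 and B on the +x side, so B = (35.7, 0.00). FK is vertical with |FK| = 18.5 and K on the −y side, so K = (0.00, -18.5). The virtual corner opposite F is at (35.7, -18.5). Tangency of A1 to BC means the radius MC is perpendicular to BC and tangency of A1 to LK means the radius ML is perpendicular to LK, with radius 5.5, so the center M sits 5.5 in from both sides at M = (30.2, -13.0). Then |FM| = |M − F| = 32.9.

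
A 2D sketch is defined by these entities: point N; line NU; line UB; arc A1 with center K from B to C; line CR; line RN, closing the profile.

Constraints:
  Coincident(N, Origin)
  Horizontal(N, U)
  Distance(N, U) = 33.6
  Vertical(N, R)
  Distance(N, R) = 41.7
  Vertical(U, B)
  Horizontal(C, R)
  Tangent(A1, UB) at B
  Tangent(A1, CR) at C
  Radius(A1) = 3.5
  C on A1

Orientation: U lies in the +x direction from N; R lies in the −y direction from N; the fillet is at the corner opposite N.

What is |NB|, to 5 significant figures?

50.874

N is at the origin; NU is horizontal with |NU| = 33.6 and U on the +x side, so U = (33.600, 0.0000). NR is vertical with |NR| = 41.7 and R on the −y side, so R = (0.0000, -41.700). The virtual corner opposite N is at (33.600, -41.700). The tangent condition forces KB to be normal to UB and tangency of A1 to CR means the radius KC is perpendicular to CR, with radius 3.5, so the center K sits 3.5 in from both sides at K = (30.100, -38.200). That places the tangent points at B = (33.600, -38.200) on UB and C = (30.100, -41.700) on CR. Then |NB| = |B − N| = 50.874.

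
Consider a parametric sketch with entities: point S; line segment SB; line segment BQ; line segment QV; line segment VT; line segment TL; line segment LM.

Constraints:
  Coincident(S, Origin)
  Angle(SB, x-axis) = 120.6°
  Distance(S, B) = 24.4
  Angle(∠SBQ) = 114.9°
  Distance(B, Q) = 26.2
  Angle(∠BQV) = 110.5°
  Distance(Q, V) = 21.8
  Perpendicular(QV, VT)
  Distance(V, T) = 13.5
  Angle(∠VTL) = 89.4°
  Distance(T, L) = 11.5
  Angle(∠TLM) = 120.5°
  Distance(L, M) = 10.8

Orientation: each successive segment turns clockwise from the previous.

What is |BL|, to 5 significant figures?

22.448

QV is perpendicular to VT, so VT runs at -104.00°; with |VT| = 13.5, T = (20.306, 24.221). ∠VTL = 89.4° gives TL at 165.40° from the x-axis; with |TL| = 11.5, L = (9.1771, 27.120). Then |BL| = |L − B| = 22.448.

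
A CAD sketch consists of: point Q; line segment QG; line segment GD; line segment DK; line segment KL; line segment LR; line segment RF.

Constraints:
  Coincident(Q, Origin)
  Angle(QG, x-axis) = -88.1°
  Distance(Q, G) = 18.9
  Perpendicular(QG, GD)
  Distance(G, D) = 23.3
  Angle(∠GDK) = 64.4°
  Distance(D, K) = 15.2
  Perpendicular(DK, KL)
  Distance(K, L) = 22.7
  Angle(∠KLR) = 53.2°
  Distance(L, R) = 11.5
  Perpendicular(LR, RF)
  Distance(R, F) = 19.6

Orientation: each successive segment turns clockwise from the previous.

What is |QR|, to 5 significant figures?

21.328

Q is at the origin; QG runs at -88.1° with length 18.9, so G = (0.62663, -18.890). The perpendicularity gives GD at right angles to QG, so GD runs at -178.10°; with |GD| = 23.3, D = (-22.661, -19.662). ∠GDK = 64.4° gives DK at 66.300° from the x-axis; with |DK| = 15.2, K = (-16.551, -5.7441). DK ⟂ KL, so KL runs at -23.700°; with |KL| = 22.7, L = (4.2346, -14.868). ∠KLR = 53.2° gives LR at -150.50° from the x-axis; with |LR| = 11.5, R = (-5.7745, -20.531). Then |QR| = |R − Q| = 21.328.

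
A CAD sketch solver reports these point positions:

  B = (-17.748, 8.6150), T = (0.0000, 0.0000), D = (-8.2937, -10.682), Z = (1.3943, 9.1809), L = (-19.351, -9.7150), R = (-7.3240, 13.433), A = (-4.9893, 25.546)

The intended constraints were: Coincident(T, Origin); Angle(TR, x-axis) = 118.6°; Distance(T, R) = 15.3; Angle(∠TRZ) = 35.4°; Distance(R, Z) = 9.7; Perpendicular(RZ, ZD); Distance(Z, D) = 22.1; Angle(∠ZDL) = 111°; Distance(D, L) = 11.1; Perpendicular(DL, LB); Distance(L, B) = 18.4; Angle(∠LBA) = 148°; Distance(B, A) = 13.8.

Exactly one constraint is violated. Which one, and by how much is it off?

Distance(B, A) = 13.8 — off by 7.40.

T = (0.00, 0.00) ✓; TR at 118.6° ✓; |TR| = 15.30 ✓; ∠TRZ = 35.40° ✓; |RZ| = 9.700 ✓; ∠(RZ, ZD) = 90.00° ✓; |ZD| = 22.10 ✓; ∠ZDL = 111.0° ✓; |DL| = 11.10 ✓; ∠(DL, LB) = 90.00° ✓; |LB| = 18.40 ✓; ∠LBA = 148.0° ✓; |BA| = 21.20 ✗.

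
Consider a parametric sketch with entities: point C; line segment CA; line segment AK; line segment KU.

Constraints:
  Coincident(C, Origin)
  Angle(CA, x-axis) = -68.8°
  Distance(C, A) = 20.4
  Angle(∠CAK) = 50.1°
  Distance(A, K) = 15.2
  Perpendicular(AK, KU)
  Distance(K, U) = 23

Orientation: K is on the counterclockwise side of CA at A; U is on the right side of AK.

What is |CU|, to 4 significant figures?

38.71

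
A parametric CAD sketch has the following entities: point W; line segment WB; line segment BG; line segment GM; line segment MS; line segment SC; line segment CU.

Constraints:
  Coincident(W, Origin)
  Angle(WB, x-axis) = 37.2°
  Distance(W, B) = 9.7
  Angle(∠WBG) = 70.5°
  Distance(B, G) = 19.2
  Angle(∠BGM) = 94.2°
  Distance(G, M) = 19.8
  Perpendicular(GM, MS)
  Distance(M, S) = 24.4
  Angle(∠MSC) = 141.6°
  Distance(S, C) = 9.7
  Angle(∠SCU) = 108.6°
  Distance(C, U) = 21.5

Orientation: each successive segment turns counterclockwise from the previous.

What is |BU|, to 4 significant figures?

7.517

∠MSC = 141.6° gives SC at 0.9000° from the x-axis; with |SC| = 9.7, C = (8.682, -14.00). ∠SCU = 108.6° gives CU at 72.30° from the x-axis; with |CU| = 21.5, U = (15.22, 6.478). Then |BU| = |U − B| = 7.517.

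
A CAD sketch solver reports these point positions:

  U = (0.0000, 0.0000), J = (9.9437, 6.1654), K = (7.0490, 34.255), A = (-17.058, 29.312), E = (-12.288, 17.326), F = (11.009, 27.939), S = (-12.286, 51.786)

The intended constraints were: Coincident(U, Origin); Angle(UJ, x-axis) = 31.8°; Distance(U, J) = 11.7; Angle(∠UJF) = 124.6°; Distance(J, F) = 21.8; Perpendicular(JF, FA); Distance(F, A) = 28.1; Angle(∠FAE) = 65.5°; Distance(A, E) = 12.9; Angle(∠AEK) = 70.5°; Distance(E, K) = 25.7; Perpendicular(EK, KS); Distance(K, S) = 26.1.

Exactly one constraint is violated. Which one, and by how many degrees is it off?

Perpendicular(EK, KS) — off by 6.60°.

U = (0.00, 0.00) ✓; UJ at 31.80° ✓; |UJ| = 11.70 ✓; ∠UJF = 124.6° ✓; |JF| = 21.80 ✓; ∠(JF, FA) = 90.00° ✓; |FA| = 28.10 ✓; ∠FAE = 65.50° ✓; |AE| = 12.90 ✓; ∠AEK = 70.50° ✓; |EK| = 25.70 ✓; ∠(EK, KS) = 96.60° ✗; |KS| = 26.10 ✓.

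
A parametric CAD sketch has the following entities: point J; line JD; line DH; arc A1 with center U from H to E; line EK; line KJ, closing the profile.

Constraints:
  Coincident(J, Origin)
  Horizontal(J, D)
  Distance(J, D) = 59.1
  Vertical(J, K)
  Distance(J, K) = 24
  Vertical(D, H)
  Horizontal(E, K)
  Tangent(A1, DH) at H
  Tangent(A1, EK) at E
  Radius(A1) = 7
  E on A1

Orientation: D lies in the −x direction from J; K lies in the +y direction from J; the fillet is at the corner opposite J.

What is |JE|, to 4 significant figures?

57.36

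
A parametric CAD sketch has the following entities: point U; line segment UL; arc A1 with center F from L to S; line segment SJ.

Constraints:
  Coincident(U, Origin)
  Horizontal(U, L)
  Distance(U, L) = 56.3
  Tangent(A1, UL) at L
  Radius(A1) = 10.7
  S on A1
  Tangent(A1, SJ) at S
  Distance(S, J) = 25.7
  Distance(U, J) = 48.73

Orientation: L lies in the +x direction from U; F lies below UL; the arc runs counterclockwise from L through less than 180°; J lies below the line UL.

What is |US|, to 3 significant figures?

46.8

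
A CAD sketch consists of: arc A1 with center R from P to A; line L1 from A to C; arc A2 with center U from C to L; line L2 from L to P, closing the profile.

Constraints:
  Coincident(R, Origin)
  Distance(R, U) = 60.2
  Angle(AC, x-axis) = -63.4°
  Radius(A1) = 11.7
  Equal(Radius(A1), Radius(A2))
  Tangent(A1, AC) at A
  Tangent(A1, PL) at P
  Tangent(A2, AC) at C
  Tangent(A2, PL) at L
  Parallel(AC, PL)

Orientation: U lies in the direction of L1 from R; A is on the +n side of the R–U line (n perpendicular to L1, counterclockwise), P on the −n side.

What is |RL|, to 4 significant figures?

61.33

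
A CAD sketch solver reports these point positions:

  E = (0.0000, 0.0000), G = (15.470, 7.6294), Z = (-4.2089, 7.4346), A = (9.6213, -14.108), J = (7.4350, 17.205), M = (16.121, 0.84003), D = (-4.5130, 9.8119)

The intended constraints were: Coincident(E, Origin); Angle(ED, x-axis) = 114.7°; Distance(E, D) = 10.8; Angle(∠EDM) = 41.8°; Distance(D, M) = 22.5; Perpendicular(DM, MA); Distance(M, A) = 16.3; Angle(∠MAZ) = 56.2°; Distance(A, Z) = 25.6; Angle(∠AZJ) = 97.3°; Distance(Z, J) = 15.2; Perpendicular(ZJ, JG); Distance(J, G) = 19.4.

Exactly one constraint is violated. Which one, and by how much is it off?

Distance(J, G) = 19.4 — off by 6.90.

E = (0.00, 0.00) ✓; ED at 114.7° ✓; |ED| = 10.80 ✓; ∠EDM = 41.80° ✓; |DM| = 22.50 ✓; ∠(DM, MA) = 90.00° ✓; |MA| = 16.30 ✓; ∠MAZ = 56.20° ✓; |AZ| = 25.60 ✓; ∠AZJ = 97.30° ✓; |ZJ| = 15.20 ✓; ∠(ZJ, JG) = 90.00° ✓; |JG| = 12.50 ✗.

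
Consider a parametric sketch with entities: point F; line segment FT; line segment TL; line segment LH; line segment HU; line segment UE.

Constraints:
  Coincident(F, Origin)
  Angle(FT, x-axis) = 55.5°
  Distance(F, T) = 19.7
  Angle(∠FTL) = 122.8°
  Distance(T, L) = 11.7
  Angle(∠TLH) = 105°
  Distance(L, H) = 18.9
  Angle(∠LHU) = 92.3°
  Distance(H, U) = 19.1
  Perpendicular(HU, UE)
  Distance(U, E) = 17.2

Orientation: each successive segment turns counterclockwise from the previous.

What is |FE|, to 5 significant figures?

9.8551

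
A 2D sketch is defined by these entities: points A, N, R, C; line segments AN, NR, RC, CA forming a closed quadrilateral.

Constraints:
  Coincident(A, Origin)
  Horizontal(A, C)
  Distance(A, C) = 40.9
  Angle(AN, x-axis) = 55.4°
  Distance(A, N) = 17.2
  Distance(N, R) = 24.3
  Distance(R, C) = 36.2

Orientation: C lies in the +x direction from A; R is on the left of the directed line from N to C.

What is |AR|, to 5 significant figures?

41.453

A is at the origin; A and C share the same y with |AC| = 40.9 and C in +x, so C = (40.9, 0). AN runs at 55.4° with |AN| = 17.2, so N = (9.7669, 14.158). R is determined by |NR| = 24.3 and |RC| = 36.2 together: it lies at the intersection of circle(N, 24.3) and circle(C, 36.2). With |NC| = 34.201, the foot of the radical line on NC is 6.5753 from N and the perpendicular offset is √(24.3² − 6.5753²) = 23.393. Taking the left-of-NC solution: R = (25.436, 32.731).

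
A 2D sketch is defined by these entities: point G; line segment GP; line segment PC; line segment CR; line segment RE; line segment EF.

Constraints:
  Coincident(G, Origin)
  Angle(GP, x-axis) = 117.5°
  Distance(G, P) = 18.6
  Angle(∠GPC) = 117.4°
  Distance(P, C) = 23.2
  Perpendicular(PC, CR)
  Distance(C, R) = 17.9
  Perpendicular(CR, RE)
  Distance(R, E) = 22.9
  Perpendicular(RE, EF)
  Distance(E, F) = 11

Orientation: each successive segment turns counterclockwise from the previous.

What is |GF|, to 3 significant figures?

13.1

CR is perpendicular to RE, so RE runs at 0.100°; with |RE| = 22.9, E = (-8.86, -1.40). The perpendicularity gives EF at right angles to RE, so EF runs at 90.1°; with |EF| = 11.0, F = (-8.88, 9.60). Then |GF| = |F − G| = 13.1.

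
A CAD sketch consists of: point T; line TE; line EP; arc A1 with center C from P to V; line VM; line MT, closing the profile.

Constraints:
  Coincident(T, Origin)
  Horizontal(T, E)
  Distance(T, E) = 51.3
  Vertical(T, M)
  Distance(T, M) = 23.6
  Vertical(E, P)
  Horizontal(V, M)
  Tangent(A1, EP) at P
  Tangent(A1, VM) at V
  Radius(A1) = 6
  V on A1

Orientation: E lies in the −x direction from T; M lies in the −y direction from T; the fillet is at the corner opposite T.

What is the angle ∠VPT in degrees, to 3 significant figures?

63.9°

T is at the origin; T and E share the same y with |TE| = 51.3 and E on the −x side, so E = (-51.3, 0.00). TM is vertical with |TM| = 23.6 and M on the −y side, so M = (0.00, -23.6). The virtual corner opposite T is at (-51.3, -23.6). Since A1 is tangent to EP there, CP ⟂ EP and tangency of A1 to VM means the radius CV is perpendicular to VM, with radius 6.0, so the center C sits 6.0 in from both sides at C = (-45.3, -17.6). That places the tangent points at P = (-51.3, -17.6) on EP and V = (-45.3, -23.6) on VM. Then cos ∠VPT = PV·PT / (|PV||PT|), giving 63.9°.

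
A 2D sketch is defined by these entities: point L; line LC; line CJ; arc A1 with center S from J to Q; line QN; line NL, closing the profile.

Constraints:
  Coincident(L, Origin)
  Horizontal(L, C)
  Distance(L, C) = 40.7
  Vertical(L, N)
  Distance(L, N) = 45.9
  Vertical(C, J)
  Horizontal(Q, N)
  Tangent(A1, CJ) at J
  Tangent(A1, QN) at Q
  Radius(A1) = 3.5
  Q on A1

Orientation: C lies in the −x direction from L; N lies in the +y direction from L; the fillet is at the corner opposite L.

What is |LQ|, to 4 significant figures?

59.08

L is at the origin; LC is horizontal with |LC| = 40.7 and C on the −x side, so C = (-40.70, 0.000). LN is vertical with |LN| = 45.9 and N on the +y side, so N = (0.000, 45.90). The virtual corner opposite L is at (-40.70, 45.90). The tangent condition forces SJ to be normal to CJ and A1 meets QN tangentially, so SQ is at right angles to QN, with radius 3.5, so the center S sits 3.5 in from both sides at S = (-37.20, 42.40). That places the tangent points at J = (-40.70, 42.40) on CJ and Q = (-37.20, 45.90) on QN. Then |LQ| = |Q − L| = 59.08.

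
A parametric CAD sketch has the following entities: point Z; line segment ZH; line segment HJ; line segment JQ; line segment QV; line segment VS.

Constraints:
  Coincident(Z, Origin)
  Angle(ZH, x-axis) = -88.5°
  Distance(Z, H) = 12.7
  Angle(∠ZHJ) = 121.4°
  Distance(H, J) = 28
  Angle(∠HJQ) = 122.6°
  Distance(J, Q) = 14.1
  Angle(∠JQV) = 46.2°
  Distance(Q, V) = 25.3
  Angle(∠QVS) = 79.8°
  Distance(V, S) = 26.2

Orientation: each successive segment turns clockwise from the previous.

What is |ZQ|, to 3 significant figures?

42.2

∠ZHJ = 121.4° gives HJ at -147° from the x-axis; with |HJ| = 28.0, J = (-23.2, -27.9). ∠HJQ = 122.6° gives JQ at 156° from the x-axis; with |JQ| = 14.1, Q = (-36.0, -22.1). Then |ZQ| = |Q − Z| = 42.2.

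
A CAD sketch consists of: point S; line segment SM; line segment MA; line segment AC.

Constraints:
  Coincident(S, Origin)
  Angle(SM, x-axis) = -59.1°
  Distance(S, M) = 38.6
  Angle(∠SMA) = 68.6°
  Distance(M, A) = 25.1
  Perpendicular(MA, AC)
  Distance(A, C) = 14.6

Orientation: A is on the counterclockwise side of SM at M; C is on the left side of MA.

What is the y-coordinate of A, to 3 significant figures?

-13.3

S is at the origin; SM runs at -59.1° with length 38.6, so M = 38.6·(cos -59.1°, sin -59.1°) = (19.8, -33.1). ∠SMA = 68.6°, so MA runs at -59.1° + (180° − 68.6°) = 52.3° from the x-axis; with |MA| = 25.1, A = M + 25.1·(cos 52.3°, sin 52.3°) = (35.2, -13.3). So A.y = -13.3.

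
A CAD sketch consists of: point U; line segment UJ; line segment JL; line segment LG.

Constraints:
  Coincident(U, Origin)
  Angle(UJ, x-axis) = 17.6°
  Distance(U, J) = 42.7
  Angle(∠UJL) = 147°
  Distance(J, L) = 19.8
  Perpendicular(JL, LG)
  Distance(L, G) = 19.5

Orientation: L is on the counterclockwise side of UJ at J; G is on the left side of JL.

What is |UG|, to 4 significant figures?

55.74

U is at the origin; UJ runs at 17.6° with length 42.7, so J = 42.7·(cos 17.6°, sin 17.6°) = (40.70, 12.91). ∠UJL = 147.0°, so JL runs at 17.6° + (180° − 147.0°) = 50.60° from the x-axis; with |JL| = 19.8, L = J + 19.8·(cos 50.60°, sin 50.60°) = (53.27, 28.21). The perpendicularity gives LG at right angles to JL; with |LG| = 19.5 on the left of JL, G = L + 19.5·(-0.7727, 0.6347) = (38.20, 40.59). Then |UG| = |G − U| = 55.74.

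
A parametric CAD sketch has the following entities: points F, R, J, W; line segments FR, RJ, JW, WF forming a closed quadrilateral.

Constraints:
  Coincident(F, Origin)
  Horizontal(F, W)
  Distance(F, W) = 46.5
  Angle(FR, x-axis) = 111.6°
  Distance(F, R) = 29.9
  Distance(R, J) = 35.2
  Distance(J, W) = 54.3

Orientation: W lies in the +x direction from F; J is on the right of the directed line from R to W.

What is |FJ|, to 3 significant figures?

10.3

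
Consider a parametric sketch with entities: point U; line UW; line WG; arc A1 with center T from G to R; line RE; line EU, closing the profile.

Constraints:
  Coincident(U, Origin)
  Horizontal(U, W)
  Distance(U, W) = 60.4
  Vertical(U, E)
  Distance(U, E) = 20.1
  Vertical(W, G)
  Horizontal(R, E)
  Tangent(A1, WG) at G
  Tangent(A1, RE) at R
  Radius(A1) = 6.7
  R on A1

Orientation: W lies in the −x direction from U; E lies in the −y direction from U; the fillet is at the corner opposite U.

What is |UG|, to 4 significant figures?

61.87

U is at the origin; UW is horizontal with |UW| = 60.4 and W on the −x side, so W = (-60.40, 0.000). U and E share the same x with |UE| = 20.1 and E on the −y side, so E = (0.000, -20.10). The virtual corner opposite U is at (-60.40, -20.10). Since A1 is tangent to WG there, TG ⟂ WG and since A1 is tangent to RE there, TR ⟂ RE, with radius 6.7, so the center T sits 6.7 in from both sides at T = (-53.70, -13.40). That places the tangent points at G = (-60.40, -13.40) on WG and R = (-53.70, -20.10) on RE. Then |UG| = |G − U| = 61.87.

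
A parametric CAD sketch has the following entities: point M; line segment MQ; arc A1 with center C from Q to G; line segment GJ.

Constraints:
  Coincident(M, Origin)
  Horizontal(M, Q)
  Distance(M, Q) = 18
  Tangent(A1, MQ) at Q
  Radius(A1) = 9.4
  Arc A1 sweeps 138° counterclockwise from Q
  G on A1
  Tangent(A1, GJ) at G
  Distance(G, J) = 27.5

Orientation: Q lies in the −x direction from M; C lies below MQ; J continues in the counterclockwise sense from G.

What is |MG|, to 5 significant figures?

29.300

Tangency of A1 to MQ means the radius CQ is perpendicular to MQ, so C = Q + (0, -9.4) = (-18.000, -9.4000). On A1, Q sits at bearing 90° from C; a 138° counterclockwise sweep puts G at bearing 228°, so G = C + 9.4·(cos 228°, sin 228°) = (-24.290, -16.386). Then |MG| = |G − M| = 29.300.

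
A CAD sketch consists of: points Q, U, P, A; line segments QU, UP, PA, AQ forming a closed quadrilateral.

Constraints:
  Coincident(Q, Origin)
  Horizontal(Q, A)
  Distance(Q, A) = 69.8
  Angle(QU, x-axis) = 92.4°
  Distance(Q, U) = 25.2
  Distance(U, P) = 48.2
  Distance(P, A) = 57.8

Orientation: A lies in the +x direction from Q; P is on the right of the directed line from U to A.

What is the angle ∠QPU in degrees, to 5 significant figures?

17.657°

Checks: |UP| = 48.20 ✓; |PA| = 57.80 ✓.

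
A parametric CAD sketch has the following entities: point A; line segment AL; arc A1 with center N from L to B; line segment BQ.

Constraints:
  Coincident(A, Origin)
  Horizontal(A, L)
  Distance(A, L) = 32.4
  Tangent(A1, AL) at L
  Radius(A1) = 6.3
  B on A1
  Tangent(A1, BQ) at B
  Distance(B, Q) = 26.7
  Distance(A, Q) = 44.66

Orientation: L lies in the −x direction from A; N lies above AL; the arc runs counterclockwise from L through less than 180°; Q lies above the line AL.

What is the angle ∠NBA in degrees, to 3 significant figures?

158°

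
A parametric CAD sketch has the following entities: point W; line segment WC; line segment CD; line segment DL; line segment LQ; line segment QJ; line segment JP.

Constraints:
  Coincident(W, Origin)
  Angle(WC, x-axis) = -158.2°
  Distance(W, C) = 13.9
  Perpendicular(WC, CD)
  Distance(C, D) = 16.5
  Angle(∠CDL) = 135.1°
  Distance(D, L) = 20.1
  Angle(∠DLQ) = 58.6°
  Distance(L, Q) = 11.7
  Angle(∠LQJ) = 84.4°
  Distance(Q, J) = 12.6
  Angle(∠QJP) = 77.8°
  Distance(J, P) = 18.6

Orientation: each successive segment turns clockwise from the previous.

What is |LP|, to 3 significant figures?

9.97

W is at the origin; WC runs at -158.2° with length 13.9, so C = (-12.9, -5.16). WC ⟂ CD, so CD runs at 112°; with |CD| = 16.5, D = (-19.0, 10.2). ∠CDL = 135.1° gives DL at 66.9° from the x-axis; with |DL| = 20.1, L = (-11.1, 28.6). ∠DLQ = 58.6° gives LQ at -54.5° from the x-axis; with |LQ| = 11.7, Q = (-4.35, 19.1). ∠LQJ = 84.4° gives QJ at -150° from the x-axis; with |QJ| = 12.6, J = (-15.3, 12.8). ∠QJP = 77.8° gives JP at 108° from the x-axis; with |JP| = 18.6, P = (-20.9, 30.6). Then |LP| = |P − L| = 9.97.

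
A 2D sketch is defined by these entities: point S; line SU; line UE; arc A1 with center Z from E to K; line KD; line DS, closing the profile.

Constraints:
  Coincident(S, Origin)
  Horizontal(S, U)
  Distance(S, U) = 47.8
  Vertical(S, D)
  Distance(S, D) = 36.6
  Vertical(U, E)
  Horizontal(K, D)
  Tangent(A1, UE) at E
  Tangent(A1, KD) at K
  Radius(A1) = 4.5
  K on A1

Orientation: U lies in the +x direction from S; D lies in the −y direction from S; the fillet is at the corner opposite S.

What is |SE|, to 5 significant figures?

57.578

The virtual corner opposite S is at (47.800, -36.600). The tangent condition forces ZE to be normal to UE and A1 meets KD tangentially, so ZK is at right angles to KD, with radius 4.5, so the center Z sits 4.5 in from both sides at Z = (43.300, -32.100). That places the tangent points at E = (47.800, -32.100) on UE and K = (43.300, -36.600) on KD. Then |SE| = |E − S| = 57.578.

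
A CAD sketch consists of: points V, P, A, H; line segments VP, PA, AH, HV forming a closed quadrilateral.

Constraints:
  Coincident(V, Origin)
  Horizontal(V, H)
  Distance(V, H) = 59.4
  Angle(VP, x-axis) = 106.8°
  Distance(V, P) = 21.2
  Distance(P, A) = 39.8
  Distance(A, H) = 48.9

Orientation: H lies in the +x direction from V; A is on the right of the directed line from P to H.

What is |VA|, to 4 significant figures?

19.50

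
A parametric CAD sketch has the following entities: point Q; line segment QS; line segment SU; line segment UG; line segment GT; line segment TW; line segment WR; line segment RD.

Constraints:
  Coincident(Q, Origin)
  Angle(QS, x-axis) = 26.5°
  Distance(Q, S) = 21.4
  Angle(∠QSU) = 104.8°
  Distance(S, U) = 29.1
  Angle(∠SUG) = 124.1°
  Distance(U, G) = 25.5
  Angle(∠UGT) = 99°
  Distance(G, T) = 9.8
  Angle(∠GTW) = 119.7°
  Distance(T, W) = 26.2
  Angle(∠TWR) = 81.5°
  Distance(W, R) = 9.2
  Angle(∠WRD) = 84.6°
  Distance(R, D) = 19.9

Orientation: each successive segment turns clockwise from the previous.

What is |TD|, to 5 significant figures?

7.0108

Q is at the origin; QS runs at 26.5° with length 21.4, so S = (19.152, 9.5486). ∠QSU = 104.8° gives SU at -48.700° from the x-axis; with |SU| = 29.1, U = (38.358, -12.313). ∠SUG = 124.1° gives UG at -104.60° from the x-axis; with |UG| = 25.5, G = (31.930, -36.990). ∠UGT = 99.0° gives GT at 174.40° from the x-axis; with |GT| = 9.8, T = (22.177, -36.033). ∠GTW = 119.7° gives TW at 114.10° from the x-axis; with |TW| = 26.2, W = (11.478, -12.117). ∠TWR = 81.5° gives WR at 15.600° from the x-axis; with |WR| = 9.2, R = (20.339, -9.6431). ∠WRD = 84.6° gives RD at -79.800° from the x-axis; with |RD| = 19.9, D = (23.863, -29.229). Then |TD| = |D − T| = 7.0108.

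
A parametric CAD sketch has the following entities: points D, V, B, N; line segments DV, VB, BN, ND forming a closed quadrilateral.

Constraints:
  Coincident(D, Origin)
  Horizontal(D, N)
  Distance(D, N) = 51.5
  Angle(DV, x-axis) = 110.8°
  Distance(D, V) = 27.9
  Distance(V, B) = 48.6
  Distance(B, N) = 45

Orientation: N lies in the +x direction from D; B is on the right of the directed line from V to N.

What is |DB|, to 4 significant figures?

20.84

D is at the origin; DN is horizontal with |DN| = 51.5 and N in +x, so N = (51.5, 0). DV runs at 110.8° with |DV| = 27.9, so V = (-9.907, 26.08). B is determined by |VB| = 48.6 and |BN| = 45.0 together: it lies at the intersection of circle(V, 48.6) and circle(N, 45.0). With |VN| = 66.72, the foot of the radical line on VN is 35.88 from V and the perpendicular offset is √(48.6² − 35.88²) = 32.78. Taking the right-of-VN solution: B = (10.31, -18.11).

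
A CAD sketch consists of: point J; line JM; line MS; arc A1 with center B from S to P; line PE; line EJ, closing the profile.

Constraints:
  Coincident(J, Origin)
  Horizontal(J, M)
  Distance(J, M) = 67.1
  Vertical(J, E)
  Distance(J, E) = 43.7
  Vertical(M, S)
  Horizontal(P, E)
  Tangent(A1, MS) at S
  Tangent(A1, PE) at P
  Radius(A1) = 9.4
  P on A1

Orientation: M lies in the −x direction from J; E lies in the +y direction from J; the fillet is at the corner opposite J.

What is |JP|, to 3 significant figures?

72.4

The virtual corner opposite J is at (-67.1, 43.7). Since A1 is tangent to MS there, BS ⟂ MS and since A1 is tangent to PE there, BP ⟂ PE, with radius 9.4, so the center B sits 9.4 in from both sides at B = (-57.7, 34.3). That places the tangent points at S = (-67.1, 34.3) on MS and P = (-57.7, 43.7) on PE. Then |JP| = |P − J| = 72.4.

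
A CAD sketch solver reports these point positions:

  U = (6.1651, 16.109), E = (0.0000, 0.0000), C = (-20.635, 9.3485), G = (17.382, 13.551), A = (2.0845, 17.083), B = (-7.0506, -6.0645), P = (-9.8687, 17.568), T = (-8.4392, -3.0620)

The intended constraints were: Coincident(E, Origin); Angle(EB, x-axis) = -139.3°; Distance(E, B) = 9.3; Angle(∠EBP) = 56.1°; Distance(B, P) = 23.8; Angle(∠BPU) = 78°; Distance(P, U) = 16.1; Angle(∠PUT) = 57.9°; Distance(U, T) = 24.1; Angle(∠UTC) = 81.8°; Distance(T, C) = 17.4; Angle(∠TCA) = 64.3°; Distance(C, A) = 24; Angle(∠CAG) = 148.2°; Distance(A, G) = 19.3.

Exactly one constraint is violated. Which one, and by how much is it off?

Distance(A, G) = 19.3 — off by 3.60.

E = (0.00, 0.00) ✓; EB at -139.3° ✓; |EB| = 9.300 ✓; ∠EBP = 56.10° ✓; |BP| = 23.80 ✓; ∠BPU = 78.00° ✓; |PU| = 16.10 ✓; ∠PUT = 57.90° ✓; |UT| = 24.10 ✓; ∠UTC = 81.80° ✓; |TC| = 17.40 ✓; ∠TCA = 64.30° ✓; |CA| = 24.00 ✓; ∠CAG = 148.2° ✓; |AG| = 15.70 ✗.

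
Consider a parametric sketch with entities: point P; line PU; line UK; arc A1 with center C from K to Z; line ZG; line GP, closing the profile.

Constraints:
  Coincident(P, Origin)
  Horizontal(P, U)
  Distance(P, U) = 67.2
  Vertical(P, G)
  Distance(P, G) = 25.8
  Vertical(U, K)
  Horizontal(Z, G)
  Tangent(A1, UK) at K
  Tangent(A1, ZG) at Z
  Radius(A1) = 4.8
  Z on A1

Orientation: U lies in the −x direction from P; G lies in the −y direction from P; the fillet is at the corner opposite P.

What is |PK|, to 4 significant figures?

70.40

The virtual corner opposite P is at (-67.20, -25.80). The tangent condition forces CK to be normal to UK and A1 meets ZG tangentially, so CZ is at right angles to ZG, with radius 4.8, so the center C sits 4.8 in from both sides at C = (-62.40, -21.00). That places the tangent points at K = (-67.20, -21.00) on UK and Z = (-62.40, -25.80) on ZG. Then |PK| = |K − P| = 70.40.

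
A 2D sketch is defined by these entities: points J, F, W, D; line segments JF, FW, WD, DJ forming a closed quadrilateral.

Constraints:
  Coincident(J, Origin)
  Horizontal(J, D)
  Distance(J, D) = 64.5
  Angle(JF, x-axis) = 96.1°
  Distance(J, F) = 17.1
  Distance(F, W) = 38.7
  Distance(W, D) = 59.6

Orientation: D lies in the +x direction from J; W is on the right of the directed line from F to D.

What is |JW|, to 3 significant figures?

22.0

Checks: |FW| = 38.70 ✓; |WD| = 59.60 ✓.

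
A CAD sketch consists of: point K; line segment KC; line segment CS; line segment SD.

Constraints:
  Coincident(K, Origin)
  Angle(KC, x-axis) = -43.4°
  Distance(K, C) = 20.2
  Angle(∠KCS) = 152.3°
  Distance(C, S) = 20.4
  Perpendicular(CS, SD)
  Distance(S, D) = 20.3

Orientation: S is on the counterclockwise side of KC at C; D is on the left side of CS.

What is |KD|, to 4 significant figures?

39.81

K is at the origin; KC runs at -43.4° with length 20.2, so C = 20.2·(cos -43.4°, sin -43.4°) = (14.68, -13.88). ∠KCS = 152.3°, so CS runs at -43.4° + (180° − 152.3°) = -15.70° from the x-axis; with |CS| = 20.4, S = C + 20.4·(cos -15.70°, sin -15.70°) = (34.32, -19.40). CS is perpendicular to SD; with |SD| = 20.3 on the left of CS, D = S + 20.3·(0.2706, 0.9627) = (39.81, 0.1432). Then |KD| = |D − K| = 39.81.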